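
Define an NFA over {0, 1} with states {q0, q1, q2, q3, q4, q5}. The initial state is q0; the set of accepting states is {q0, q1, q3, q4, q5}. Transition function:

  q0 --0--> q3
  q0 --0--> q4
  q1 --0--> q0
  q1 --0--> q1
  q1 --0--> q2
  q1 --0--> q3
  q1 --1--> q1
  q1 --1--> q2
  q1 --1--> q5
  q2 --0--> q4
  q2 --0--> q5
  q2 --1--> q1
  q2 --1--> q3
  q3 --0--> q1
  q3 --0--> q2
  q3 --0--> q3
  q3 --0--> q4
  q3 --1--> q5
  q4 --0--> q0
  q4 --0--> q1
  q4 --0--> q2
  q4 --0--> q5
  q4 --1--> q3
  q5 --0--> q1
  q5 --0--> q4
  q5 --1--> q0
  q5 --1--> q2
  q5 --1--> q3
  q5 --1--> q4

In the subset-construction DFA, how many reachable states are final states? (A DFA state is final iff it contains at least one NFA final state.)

Start state of the DFA: {q0}.
{q0} --0--> {q3, q4}  [new]
{q0} --1--> ∅  [new]
{q3, q4} --0--> {q0, q1, q2, q3, q4, q5}  [new]
{q3, q4} --1--> {q3, q5}  [new]
∅ --0--> ∅  [seen]
∅ --1--> ∅  [seen]
{q0, q1, q2, q3, q4, q5} --0--> {q0, q1, q2, q3, q4, q5}  [seen]
{q0, q1, q2, q3, q4, q5} --1--> {q0, q1, q2, q3, q4, q5}  [seen]
{q3, q5} --0--> {q1, q2, q3, q4}  [new]
{q3, q5} --1--> {q0, q2, q3, q4, q5}  [new]
{q1, q2, q3, q4} --0--> {q0, q1, q2, q3, q4, q5}  [seen]
{q1, q2, q3, q4} --1--> {q1, q2, q3, q5}  [new]
{q0, q2, q3, q4, q5} --0--> {q0, q1, q2, q3, q4, q5}  [seen]
{q0, q2, q3, q4, q5} --1--> {q0, q1, q2, q3, q4, q5}  [seen]
{q1, q2, q3, q5} --0--> {q0, q1, q2, q3, q4, q5}  [seen]
{q1, q2, q3, q5} --1--> {q0, q1, q2, q3, q4, q5}  [seen]
Reachable DFA states: {q0}, {q3, q4}, ∅, {q0, q1, q2, q3, q4, q5}, {q3, q5}, {q1, q2, q3, q4}, {q0, q2, q3, q4, q5}, {q1, q2, q3, q5}.
Accepting DFA states (contain an NFA accepting state): {q0}, {q3, q4}, {q0, q1, q2, q3, q4, q5}, {q3, q5}, {q1, q2, q3, q4}, {q0, q2, q3, q4, q5}, {q1, q2, q3, q5}.

7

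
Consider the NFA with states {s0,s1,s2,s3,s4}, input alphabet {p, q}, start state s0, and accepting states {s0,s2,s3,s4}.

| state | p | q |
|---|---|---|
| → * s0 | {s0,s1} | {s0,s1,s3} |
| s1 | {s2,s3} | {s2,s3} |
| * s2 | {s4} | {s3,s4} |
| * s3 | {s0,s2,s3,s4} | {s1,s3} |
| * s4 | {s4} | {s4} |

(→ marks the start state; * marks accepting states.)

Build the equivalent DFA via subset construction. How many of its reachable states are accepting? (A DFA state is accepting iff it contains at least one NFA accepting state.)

Start state of the DFA: {s0}.
{s0} --p--> {s0,s1}  [new]
{s0} --q--> {s0,s1,s3}  [new]
{s0,s1} --p--> {s0,s1,s2,s3}  [new]
{s0,s1} --q--> {s0,s1,s2,s3}  [seen]
{s0,s1,s3} --p--> {s0,s1,s2,s3,s4}  [new]
{s0,s1,s3} --q--> {s0,s1,s2,s3}  [seen]
{s0,s1,s2,s3} --p--> {s0,s1,s2,s3,s4}  [seen]
{s0,s1,s2,s3} --q--> {s0,s1,s2,s3,s4}  [seen]
{s0,s1,s2,s3,s4} --p--> {s0,s1,s2,s3,s4}  [seen]
{s0,s1,s2,s3,s4} --q--> {s0,s1,s2,s3,s4}  [seen]
Reachable DFA states: {s0}, {s0,s1}, {s0,s1,s3}, {s0,s1,s2,s3}, {s0,s1,s2,s3,s4}.
Accepting DFA states (contain an NFA accepting state): {s0}, {s0,s1}, {s0,s1,s3}, {s0,s1,s2,s3}, {s0,s1,s2,s3,s4}.

5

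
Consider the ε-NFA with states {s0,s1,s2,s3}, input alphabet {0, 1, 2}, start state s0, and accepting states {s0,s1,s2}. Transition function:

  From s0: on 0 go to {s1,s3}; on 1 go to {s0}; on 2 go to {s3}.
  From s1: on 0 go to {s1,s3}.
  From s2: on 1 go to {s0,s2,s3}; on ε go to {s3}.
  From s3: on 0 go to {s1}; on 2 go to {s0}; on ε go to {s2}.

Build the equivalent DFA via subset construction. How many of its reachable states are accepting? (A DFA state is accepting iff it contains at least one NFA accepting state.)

5

Start state of the DFA: {s0} (ε-closure of the NFA start).
{s0} --0--> {s1,s2,s3}  [new]
{s0} --1--> {s0}  [seen]
{s0} --2--> {s2,s3}  [new]
{s1,s2,s3} --0--> {s1,s2,s3}  [seen]
{s1,s2,s3} --1--> {s0,s2,s3}  [new]
{s1,s2,s3} --2--> {s0}  [seen]
{s2,s3} --0--> {s1}  [new]
{s2,s3} --1--> {s0,s2,s3}  [seen]
{s2,s3} --2--> {s0}  [seen]
{s0,s2,s3} --0--> {s1,s2,s3}  [seen]
{s0,s2,s3} --1--> {s0,s2,s3}  [seen]
{s0,s2,s3} --2--> {s0,s2,s3}  [seen]
{s1} --0--> {s1,s2,s3}  [seen]
{s1} --1--> ∅  [new]
{s1} --2--> ∅  [seen]
∅ --0--> ∅  [seen]
∅ --1--> ∅  [seen]
∅ --2--> ∅  [seen]
Reachable DFA states: {s0}, {s1,s2,s3}, {s2,s3}, {s0,s2,s3}, {s1}, ∅.
Accepting DFA states (contain an NFA accepting state): {s0}, {s1,s2,s3}, {s2,s3}, {s0,s2,s3}, {s1}.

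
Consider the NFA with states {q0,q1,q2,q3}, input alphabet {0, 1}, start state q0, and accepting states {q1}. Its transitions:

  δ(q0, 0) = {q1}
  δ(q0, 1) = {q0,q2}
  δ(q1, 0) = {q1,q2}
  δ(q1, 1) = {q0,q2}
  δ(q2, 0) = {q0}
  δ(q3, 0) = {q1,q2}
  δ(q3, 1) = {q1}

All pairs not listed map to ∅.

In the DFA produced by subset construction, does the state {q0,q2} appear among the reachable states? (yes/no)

Start state of the DFA: {q0}.
{q0} --0--> {q1}  [new]
{q0} --1--> {q0,q2}  [new]
{q1} --0--> {q1,q2}  [new]
{q1} --1--> {q0,q2}  [seen]
{q0,q2} --0--> {q0,q1}  [new]
{q0,q2} --1--> {q0,q2}  [seen]
{q1,q2} --0--> {q0,q1,q2}  [new]
{q1,q2} --1--> {q0,q2}  [seen]
{q0,q1} --0--> {q1,q2}  [seen]
{q0,q1} --1--> {q0,q2}  [seen]
{q0,q1,q2} --0--> {q0,q1,q2}  [seen]
{q0,q1,q2} --1--> {q0,q2}  [seen]
Reachable DFA states: {q0}, {q1}, {q0,q2}, {q1,q2}, {q0,q1}, {q0,q1,q2}.
{q0,q2} is among them.

yes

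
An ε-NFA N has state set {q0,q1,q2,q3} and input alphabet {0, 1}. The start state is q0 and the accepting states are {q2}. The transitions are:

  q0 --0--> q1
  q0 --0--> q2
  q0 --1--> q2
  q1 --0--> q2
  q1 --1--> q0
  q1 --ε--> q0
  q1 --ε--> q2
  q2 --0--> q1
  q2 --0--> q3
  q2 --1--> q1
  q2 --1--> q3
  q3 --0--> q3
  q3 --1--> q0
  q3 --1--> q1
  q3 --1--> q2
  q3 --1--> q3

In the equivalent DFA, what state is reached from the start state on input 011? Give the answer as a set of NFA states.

{q0,q1,q2,q3}

Start: {q0}.
δ(q0,0) = {q1,q2}.
Union: {q1,q2}.
ε-closure gives {q0,q1,q2}.
After 0: {q0,q1,q2}.
δ(q0,1) = {q2}; δ(q1,1) = {q0}; δ(q2,1) = {q1,q3}.
Union: {q0,q1,q2,q3}.
After 1: {q0,q1,q2,q3}.
δ(q0,1) = {q2}; δ(q1,1) = {q0}; δ(q2,1) = {q1,q3}; δ(q3,1) = {q0,q1,q2,q3}.
Union: {q0,q1,q2,q3}.
After 1: {q0,q1,q2,q3}.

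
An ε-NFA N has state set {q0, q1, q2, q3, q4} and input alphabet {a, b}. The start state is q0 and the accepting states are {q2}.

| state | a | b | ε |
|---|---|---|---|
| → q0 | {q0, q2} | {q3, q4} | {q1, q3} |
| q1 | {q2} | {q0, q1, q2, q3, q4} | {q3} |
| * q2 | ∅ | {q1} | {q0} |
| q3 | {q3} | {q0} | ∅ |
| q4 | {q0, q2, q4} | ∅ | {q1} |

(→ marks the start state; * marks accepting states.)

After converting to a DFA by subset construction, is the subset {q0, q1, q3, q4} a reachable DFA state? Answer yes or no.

Start state of the DFA: {q0, q1, q3} (ε-closure of the NFA start).
{q0, q1, q3} --a--> {q0, q1, q2, q3}  [new]
{q0, q1, q3} --b--> {q0, q1, q2, q3, q4}  [new]
{q0, q1, q2, q3} --a--> {q0, q1, q2, q3}  [seen]
{q0, q1, q2, q3} --b--> {q0, q1, q2, q3, q4}  [seen]
{q0, q1, q2, q3, q4} --a--> {q0, q1, q2, q3, q4}  [seen]
{q0, q1, q2, q3, q4} --b--> {q0, q1, q2, q3, q4}  [seen]
Reachable DFA states: {q0, q1, q3}, {q0, q1, q2, q3}, {q0, q1, q2, q3, q4}.
{q0, q1, q3, q4} is not among them.

no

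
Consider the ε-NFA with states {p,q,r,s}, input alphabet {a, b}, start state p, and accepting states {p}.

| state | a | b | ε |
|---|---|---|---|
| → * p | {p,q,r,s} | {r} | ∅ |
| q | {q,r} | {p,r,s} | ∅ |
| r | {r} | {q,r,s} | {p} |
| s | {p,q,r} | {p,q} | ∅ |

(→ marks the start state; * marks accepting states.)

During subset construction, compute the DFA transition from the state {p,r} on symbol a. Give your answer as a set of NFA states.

{p,q,r,s}

δ(p,a) = {p,q,r,s}; δ(r,a) = {r}.
Union: {p,q,r,s}.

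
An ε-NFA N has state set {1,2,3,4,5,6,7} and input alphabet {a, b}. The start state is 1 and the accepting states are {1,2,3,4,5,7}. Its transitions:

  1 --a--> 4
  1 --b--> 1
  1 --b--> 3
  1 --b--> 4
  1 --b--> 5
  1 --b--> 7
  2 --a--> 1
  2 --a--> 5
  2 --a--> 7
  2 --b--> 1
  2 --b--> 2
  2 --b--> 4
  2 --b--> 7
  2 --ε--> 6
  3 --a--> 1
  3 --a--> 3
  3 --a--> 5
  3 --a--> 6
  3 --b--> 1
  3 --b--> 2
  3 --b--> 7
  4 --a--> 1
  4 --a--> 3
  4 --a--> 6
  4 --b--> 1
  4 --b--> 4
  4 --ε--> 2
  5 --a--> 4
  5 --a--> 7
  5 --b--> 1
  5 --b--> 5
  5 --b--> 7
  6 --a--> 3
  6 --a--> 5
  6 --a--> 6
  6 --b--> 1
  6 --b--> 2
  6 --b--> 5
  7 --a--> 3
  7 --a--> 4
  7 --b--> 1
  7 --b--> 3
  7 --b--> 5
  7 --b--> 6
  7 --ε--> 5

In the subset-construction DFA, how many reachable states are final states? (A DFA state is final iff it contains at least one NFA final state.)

Start state of the DFA: {1} (ε-closure of the NFA start).
{1} --a--> {2,4,6}  [new]
{1} --b--> {1,2,3,4,5,6,7}  [new]
{2,4,6} --a--> {1,3,5,6,7}  [new]
{2,4,6} --b--> {1,2,4,5,6,7}  [new]
{1,2,3,4,5,6,7} --a--> {1,2,3,4,5,6,7}  [seen]
{1,2,3,4,5,6,7} --b--> {1,2,3,4,5,6,7}  [seen]
{1,3,5,6,7} --a--> {1,2,3,4,5,6,7}  [seen]
{1,3,5,6,7} --b--> {1,2,3,4,5,6,7}  [seen]
{1,2,4,5,6,7} --a--> {1,2,3,4,5,6,7}  [seen]
{1,2,4,5,6,7} --b--> {1,2,3,4,5,6,7}  [seen]
Reachable DFA states: {1}, {2,4,6}, {1,2,3,4,5,6,7}, {1,3,5,6,7}, {1,2,4,5,6,7}.
Accepting DFA states (contain an NFA accepting state): {1}, {2,4,6}, {1,2,3,4,5,6,7}, {1,3,5,6,7}, {1,2,4,5,6,7}.

5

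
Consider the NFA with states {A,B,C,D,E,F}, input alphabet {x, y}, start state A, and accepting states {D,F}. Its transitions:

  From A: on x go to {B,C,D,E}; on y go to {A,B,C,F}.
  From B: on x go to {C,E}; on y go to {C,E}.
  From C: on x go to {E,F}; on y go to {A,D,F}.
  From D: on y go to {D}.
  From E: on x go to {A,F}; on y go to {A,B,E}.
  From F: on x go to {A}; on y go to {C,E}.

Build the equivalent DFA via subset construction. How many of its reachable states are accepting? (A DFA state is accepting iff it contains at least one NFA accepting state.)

4

Start state of the DFA: {A}.
{A} --x--> {B,C,D,E}  [new]
{A} --y--> {A,B,C,F}  [new]
{B,C,D,E} --x--> {A,C,E,F}  [new]
{B,C,D,E} --y--> {A,B,C,D,E,F}  [new]
{A,B,C,F} --x--> {A,B,C,D,E,F}  [seen]
{A,B,C,F} --y--> {A,B,C,D,E,F}  [seen]
{A,C,E,F} --x--> {A,B,C,D,E,F}  [seen]
{A,C,E,F} --y--> {A,B,C,D,E,F}  [seen]
{A,B,C,D,E,F} --x--> {A,B,C,D,E,F}  [seen]
{A,B,C,D,E,F} --y--> {A,B,C,D,E,F}  [seen]
Reachable DFA states: {A}, {B,C,D,E}, {A,B,C,F}, {A,C,E,F}, {A,B,C,D,E,F}.
Accepting DFA states (contain an NFA accepting state): {B,C,D,E}, {A,B,C,F}, {A,C,E,F}, {A,B,C,D,E,F}.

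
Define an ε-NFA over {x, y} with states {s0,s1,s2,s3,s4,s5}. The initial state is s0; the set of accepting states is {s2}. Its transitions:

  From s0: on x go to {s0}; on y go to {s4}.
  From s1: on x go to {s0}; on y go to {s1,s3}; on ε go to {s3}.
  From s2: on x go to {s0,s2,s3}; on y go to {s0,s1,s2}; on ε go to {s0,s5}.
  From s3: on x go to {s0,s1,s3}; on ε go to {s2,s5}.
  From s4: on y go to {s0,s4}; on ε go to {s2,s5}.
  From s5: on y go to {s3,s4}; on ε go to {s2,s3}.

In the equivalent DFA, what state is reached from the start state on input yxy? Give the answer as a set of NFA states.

Start: {s0}.
δ(s0,y) = {s4}.
Union: {s4}.
ε-closure gives {s0,s2,s3,s4,s5}.
After y: {s0,s2,s3,s4,s5}.
δ(s0,x) = {s0}; δ(s2,x) = {s0,s2,s3}; δ(s3,x) = {s0,s1,s3}; δ(s4,x) = ∅; δ(s5,x) = ∅.
Union: {s0,s1,s2,s3}.
ε-closure gives {s0,s1,s2,s3,s5}.
After x: {s0,s1,s2,s3,s5}.
δ(s0,y) = {s4}; δ(s1,y) = {s1,s3}; δ(s2,y) = {s0,s1,s2}; δ(s3,y) = ∅; δ(s5,y) = {s3,s4}.
Union: {s0,s1,s2,s3,s4}.
ε-closure gives {s0,s1,s2,s3,s4,s5}.
After y: {s0,s1,s2,s3,s4,s5}.

{s0,s1,s2,s3,s4,s5}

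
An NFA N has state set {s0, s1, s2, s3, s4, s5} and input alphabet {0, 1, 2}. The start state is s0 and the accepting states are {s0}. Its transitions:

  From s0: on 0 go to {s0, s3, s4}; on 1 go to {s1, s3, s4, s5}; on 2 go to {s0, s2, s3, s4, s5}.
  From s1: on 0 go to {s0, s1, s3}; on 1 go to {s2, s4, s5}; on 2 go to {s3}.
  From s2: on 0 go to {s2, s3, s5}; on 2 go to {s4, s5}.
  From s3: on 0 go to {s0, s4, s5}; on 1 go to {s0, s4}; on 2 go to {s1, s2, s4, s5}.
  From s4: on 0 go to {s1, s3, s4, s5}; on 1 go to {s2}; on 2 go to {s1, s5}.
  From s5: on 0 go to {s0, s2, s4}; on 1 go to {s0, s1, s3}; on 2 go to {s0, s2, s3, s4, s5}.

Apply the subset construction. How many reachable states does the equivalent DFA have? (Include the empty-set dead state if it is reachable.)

6

Start state of the DFA: {s0}.
{s0} --0--> {s0, s3, s4}  [new]
{s0} --1--> {s1, s3, s4, s5}  [new]
{s0} --2--> {s0, s2, s3, s4, s5}  [new]
{s0, s3, s4} --0--> {s0, s1, s3, s4, s5}  [new]
{s0, s3, s4} --1--> {s0, s1, s2, s3, s4, s5}  [new]
{s0, s3, s4} --2--> {s0, s1, s2, s3, s4, s5}  [seen]
{s1, s3, s4, s5} --0--> {s0, s1, s2, s3, s4, s5}  [seen]
{s1, s3, s4, s5} --1--> {s0, s1, s2, s3, s4, s5}  [seen]
{s1, s3, s4, s5} --2--> {s0, s1, s2, s3, s4, s5}  [seen]
{s0, s2, s3, s4, s5} --0--> {s0, s1, s2, s3, s4, s5}  [seen]
{s0, s2, s3, s4, s5} --1--> {s0, s1, s2, s3, s4, s5}  [seen]
{s0, s2, s3, s4, s5} --2--> {s0, s1, s2, s3, s4, s5}  [seen]
{s0, s1, s3, s4, s5} --0--> {s0, s1, s2, s3, s4, s5}  [seen]
{s0, s1, s3, s4, s5} --1--> {s0, s1, s2, s3, s4, s5}  [seen]
{s0, s1, s3, s4, s5} --2--> {s0, s1, s2, s3, s4, s5}  [seen]
{s0, s1, s2, s3, s4, s5} --0--> {s0, s1, s2, s3, s4, s5}  [seen]
{s0, s1, s2, s3, s4, s5} --1--> {s0, s1, s2, s3, s4, s5}  [seen]
{s0, s1, s2, s3, s4, s5} --2--> {s0, s1, s2, s3, s4, s5}  [seen]
Reachable DFA states: {s0}, {s0, s3, s4}, {s1, s3, s4, s5}, {s0, s2, s3, s4, s5}, {s0, s1, s3, s4, s5}, {s0, s1, s2, s3, s4, s5}.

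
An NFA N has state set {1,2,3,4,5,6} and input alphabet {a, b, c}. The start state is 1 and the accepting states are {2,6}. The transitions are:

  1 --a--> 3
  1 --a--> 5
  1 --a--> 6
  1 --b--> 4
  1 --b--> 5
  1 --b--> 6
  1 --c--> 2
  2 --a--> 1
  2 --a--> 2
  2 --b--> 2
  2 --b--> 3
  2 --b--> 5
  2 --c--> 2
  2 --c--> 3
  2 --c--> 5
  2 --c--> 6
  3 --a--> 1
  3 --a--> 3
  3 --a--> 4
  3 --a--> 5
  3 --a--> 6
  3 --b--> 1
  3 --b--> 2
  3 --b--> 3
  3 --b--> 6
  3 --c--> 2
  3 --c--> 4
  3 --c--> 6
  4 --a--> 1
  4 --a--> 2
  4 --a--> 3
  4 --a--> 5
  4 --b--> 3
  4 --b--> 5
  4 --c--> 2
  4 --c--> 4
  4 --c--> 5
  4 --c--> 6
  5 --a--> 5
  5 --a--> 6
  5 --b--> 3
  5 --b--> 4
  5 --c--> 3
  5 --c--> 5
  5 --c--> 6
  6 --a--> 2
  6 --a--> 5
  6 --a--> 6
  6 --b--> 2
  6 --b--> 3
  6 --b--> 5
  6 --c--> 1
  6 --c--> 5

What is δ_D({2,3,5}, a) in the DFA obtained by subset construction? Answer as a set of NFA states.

{1,2,3,4,5,6}

δ(2,a) = {1,2}; δ(3,a) = {1,3,4,5,6}; δ(5,a) = {5,6}.
Union: {1,2,3,4,5,6}.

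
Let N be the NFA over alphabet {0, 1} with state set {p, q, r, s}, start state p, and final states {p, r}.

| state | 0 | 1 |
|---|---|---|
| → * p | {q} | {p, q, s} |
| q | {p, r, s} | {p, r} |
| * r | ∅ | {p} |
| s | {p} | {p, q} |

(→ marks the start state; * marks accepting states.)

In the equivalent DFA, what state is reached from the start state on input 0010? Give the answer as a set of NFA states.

{p, q, r, s}

Start: {p}.
δ(p,0) = {q}.
Union: {q}.
After 0: {q}.
δ(q,0) = {p, r, s}.
Union: {p, r, s}.
After 0: {p, r, s}.
δ(p,1) = {p, q, s}; δ(r,1) = {p}; δ(s,1) = {p, q}.
Union: {p, q, s}.
After 1: {p, q, s}.
δ(p,0) = {q}; δ(q,0) = {p, r, s}; δ(s,0) = {p}.
Union: {p, q, r, s}.
After 0: {p, q, r, s}.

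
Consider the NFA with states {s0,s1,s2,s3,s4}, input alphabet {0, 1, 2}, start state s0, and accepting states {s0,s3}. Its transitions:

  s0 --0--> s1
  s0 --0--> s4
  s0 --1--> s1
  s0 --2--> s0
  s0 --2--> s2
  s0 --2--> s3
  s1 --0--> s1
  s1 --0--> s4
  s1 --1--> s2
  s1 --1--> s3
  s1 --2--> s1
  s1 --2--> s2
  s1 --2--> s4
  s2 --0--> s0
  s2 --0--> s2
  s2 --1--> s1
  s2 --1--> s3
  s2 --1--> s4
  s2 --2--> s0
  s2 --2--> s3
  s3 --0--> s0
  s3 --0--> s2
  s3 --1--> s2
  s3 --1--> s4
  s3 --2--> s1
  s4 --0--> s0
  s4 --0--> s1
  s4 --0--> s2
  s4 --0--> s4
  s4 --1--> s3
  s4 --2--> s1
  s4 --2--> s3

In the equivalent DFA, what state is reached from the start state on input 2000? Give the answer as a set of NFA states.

Start: {s0}.
δ(s0,2) = {s0,s2,s3}.
Union: {s0,s2,s3}.
After 2: {s0,s2,s3}.
δ(s0,0) = {s1,s4}; δ(s2,0) = {s0,s2}; δ(s3,0) = {s0,s2}.
Union: {s0,s1,s2,s4}.
After 0: {s0,s1,s2,s4}.
δ(s0,0) = {s1,s4}; δ(s1,0) = {s1,s4}; δ(s2,0) = {s0,s2}; δ(s4,0) = {s0,s1,s2,s4}.
Union: {s0,s1,s2,s4}.
After 0: {s0,s1,s2,s4}.
δ(s0,0) = {s1,s4}; δ(s1,0) = {s1,s4}; δ(s2,0) = {s0,s2}; δ(s4,0) = {s0,s1,s2,s4}.
Union: {s0,s1,s2,s4}.
After 0: {s0,s1,s2,s4}.

{s0,s1,s2,s4}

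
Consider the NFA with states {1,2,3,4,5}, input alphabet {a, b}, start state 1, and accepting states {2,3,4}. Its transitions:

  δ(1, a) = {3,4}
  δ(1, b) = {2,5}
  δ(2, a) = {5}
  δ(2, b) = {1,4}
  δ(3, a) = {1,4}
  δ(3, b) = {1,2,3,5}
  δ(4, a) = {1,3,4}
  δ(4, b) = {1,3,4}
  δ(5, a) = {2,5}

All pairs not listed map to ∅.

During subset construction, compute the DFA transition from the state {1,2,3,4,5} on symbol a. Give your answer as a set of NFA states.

{1,2,3,4,5}

δ(1,a) = {3,4}; δ(2,a) = {5}; δ(3,a) = {1,4}; δ(4,a) = {1,3,4}; δ(5,a) = {2,5}.
Union: {1,2,3,4,5}.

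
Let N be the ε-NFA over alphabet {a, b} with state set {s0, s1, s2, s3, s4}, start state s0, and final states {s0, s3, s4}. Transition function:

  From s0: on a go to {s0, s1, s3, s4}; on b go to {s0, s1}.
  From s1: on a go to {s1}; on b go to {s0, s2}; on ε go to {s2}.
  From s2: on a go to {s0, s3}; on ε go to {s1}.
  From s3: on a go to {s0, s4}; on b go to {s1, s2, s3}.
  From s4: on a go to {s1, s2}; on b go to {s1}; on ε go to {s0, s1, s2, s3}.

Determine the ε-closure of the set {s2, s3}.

{s1, s2, s3}

Begin with {s2, s3}.
s2 →ε {s1}; add s1.
ε-closure = {s1, s2, s3}.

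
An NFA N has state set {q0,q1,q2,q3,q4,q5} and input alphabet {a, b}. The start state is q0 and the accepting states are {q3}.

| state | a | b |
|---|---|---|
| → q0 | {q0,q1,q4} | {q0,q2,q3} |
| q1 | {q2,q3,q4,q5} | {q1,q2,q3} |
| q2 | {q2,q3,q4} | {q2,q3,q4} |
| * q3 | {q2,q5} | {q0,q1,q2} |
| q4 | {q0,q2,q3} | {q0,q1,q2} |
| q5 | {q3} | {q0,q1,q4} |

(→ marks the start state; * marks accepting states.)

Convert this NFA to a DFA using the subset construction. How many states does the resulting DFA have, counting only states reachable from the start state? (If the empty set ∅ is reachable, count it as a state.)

6

Start state of the DFA: {q0}.
{q0} --a--> {q0,q1,q4}  [new]
{q0} --b--> {q0,q2,q3}  [new]
{q0,q1,q4} --a--> {q0,q1,q2,q3,q4,q5}  [new]
{q0,q1,q4} --b--> {q0,q1,q2,q3}  [new]
{q0,q2,q3} --a--> {q0,q1,q2,q3,q4,q5}  [seen]
{q0,q2,q3} --b--> {q0,q1,q2,q3,q4}  [new]
{q0,q1,q2,q3,q4,q5} --a--> {q0,q1,q2,q3,q4,q5}  [seen]
{q0,q1,q2,q3,q4,q5} --b--> {q0,q1,q2,q3,q4}  [seen]
{q0,q1,q2,q3} --a--> {q0,q1,q2,q3,q4,q5}  [seen]
{q0,q1,q2,q3} --b--> {q0,q1,q2,q3,q4}  [seen]
{q0,q1,q2,q3,q4} --a--> {q0,q1,q2,q3,q4,q5}  [seen]
{q0,q1,q2,q3,q4} --b--> {q0,q1,q2,q3,q4}  [seen]
Reachable DFA states: {q0}, {q0,q1,q4}, {q0,q2,q3}, {q0,q1,q2,q3,q4,q5}, {q0,q1,q2,q3}, {q0,q1,q2,q3,q4}.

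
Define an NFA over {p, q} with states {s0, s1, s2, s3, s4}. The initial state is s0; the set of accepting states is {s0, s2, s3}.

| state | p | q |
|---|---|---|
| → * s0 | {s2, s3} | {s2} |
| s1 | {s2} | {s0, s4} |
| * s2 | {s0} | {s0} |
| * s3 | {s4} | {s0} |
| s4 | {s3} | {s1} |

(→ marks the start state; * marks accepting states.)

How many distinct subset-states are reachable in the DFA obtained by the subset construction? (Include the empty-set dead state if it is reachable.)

Start state of the DFA: {s0}.
{s0} --p--> {s2, s3}  [new]
{s0} --q--> {s2}  [new]
{s2, s3} --p--> {s0, s4}  [new]
{s2, s3} --q--> {s0}  [seen]
{s2} --p--> {s0}  [seen]
{s2} --q--> {s0}  [seen]
{s0, s4} --p--> {s2, s3}  [seen]
{s0, s4} --q--> {s1, s2}  [new]
{s1, s2} --p--> {s0, s2}  [new]
{s1, s2} --q--> {s0, s4}  [seen]
{s0, s2} --p--> {s0, s2, s3}  [new]
{s0, s2} --q--> {s0, s2}  [seen]
{s0, s2, s3} --p--> {s0, s2, s3, s4}  [new]
{s0, s2, s3} --q--> {s0, s2}  [seen]
{s0, s2, s3, s4} --p--> {s0, s2, s3, s4}  [seen]
{s0, s2, s3, s4} --q--> {s0, s1, s2}  [new]
{s0, s1, s2} --p--> {s0, s2, s3}  [seen]
{s0, s1, s2} --q--> {s0, s2, s4}  [new]
{s0, s2, s4} --p--> {s0, s2, s3}  [seen]
{s0, s2, s4} --q--> {s0, s1, s2}  [seen]
Reachable DFA states: {s0}, {s2, s3}, {s2}, {s0, s4}, {s1, s2}, {s0, s2}, {s0, s2, s3}, {s0, s2, s3, s4}, {s0, s1, s2}, {s0, s2, s4}.

10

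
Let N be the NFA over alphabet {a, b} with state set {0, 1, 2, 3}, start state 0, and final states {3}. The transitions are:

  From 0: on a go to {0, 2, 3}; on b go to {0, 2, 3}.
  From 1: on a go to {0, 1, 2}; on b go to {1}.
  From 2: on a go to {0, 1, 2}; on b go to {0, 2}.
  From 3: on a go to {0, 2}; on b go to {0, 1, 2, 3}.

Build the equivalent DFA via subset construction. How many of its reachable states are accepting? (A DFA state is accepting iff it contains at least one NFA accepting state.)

2

Start state of the DFA: {0}.
{0} --a--> {0, 2, 3}  [new]
{0} --b--> {0, 2, 3}  [seen]
{0, 2, 3} --a--> {0, 1, 2, 3}  [new]
{0, 2, 3} --b--> {0, 1, 2, 3}  [seen]
{0, 1, 2, 3} --a--> {0, 1, 2, 3}  [seen]
{0, 1, 2, 3} --b--> {0, 1, 2, 3}  [seen]
Reachable DFA states: {0}, {0, 2, 3}, {0, 1, 2, 3}.
Accepting DFA states (contain an NFA accepting state): {0, 2, 3}, {0, 1, 2, 3}.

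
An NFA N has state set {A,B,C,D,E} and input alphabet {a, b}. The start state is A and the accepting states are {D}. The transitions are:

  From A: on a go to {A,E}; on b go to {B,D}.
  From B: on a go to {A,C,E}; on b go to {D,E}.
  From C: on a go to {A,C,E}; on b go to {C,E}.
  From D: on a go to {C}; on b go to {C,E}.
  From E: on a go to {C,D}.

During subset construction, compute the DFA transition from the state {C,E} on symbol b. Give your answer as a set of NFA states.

{C,E}

δ(C,b) = {C,E}; δ(E,b) = ∅.
Union: {C,E}.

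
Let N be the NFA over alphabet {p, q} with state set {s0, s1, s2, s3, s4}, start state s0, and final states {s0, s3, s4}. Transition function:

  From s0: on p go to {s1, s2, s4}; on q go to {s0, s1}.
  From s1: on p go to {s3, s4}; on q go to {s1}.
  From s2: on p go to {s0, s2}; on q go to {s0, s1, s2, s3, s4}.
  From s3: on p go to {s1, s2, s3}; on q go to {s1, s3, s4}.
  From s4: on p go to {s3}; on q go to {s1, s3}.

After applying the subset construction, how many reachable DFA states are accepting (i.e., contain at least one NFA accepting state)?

6

Start state of the DFA: {s0}.
{s0} --p--> {s1, s2, s4}  [new]
{s0} --q--> {s0, s1}  [new]
{s1, s2, s4} --p--> {s0, s2, s3, s4}  [new]
{s1, s2, s4} --q--> {s0, s1, s2, s3, s4}  [new]
{s0, s1} --p--> {s1, s2, s3, s4}  [new]
{s0, s1} --q--> {s0, s1}  [seen]
{s0, s2, s3, s4} --p--> {s0, s1, s2, s3, s4}  [seen]
{s0, s2, s3, s4} --q--> {s0, s1, s2, s3, s4}  [seen]
{s0, s1, s2, s3, s4} --p--> {s0, s1, s2, s3, s4}  [seen]
{s0, s1, s2, s3, s4} --q--> {s0, s1, s2, s3, s4}  [seen]
{s1, s2, s3, s4} --p--> {s0, s1, s2, s3, s4}  [seen]
{s1, s2, s3, s4} --q--> {s0, s1, s2, s3, s4}  [seen]
Reachable DFA states: {s0}, {s1, s2, s4}, {s0, s1}, {s0, s2, s3, s4}, {s0, s1, s2, s3, s4}, {s1, s2, s3, s4}.
Accepting DFA states (contain an NFA accepting state): {s0}, {s1, s2, s4}, {s0, s1}, {s0, s2, s3, s4}, {s0, s1, s2, s3, s4}, {s1, s2, s3, s4}.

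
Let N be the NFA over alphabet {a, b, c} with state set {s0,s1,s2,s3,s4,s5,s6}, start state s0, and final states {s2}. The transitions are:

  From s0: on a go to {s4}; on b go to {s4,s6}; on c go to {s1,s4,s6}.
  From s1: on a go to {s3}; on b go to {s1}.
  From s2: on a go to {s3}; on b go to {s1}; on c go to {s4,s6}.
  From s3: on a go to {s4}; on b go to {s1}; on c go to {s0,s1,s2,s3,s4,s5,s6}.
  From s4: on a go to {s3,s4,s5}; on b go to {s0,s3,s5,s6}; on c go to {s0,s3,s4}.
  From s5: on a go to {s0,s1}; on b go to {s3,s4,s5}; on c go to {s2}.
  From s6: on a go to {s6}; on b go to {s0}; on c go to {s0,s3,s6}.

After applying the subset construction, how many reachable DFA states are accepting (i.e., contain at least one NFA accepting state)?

Start state of the DFA: {s0}.
{s0} --a--> {s4}  [new]
{s0} --b--> {s4,s6}  [new]
{s0} --c--> {s1,s4,s6}  [new]
{s4} --a--> {s3,s4,s5}  [new]
{s4} --b--> {s0,s3,s5,s6}  [new]
{s4} --c--> {s0,s3,s4}  [new]
{s4,s6} --a--> {s3,s4,s5,s6}  [new]
{s4,s6} --b--> {s0,s3,s5,s6}  [seen]
{s4,s6} --c--> {s0,s3,s4,s6}  [new]
{s1,s4,s6} --a--> {s3,s4,s5,s6}  [seen]
{s1,s4,s6} --b--> {s0,s1,s3,s5,s6}  [new]
{s1,s4,s6} --c--> {s0,s3,s4,s6}  [seen]
{s3,s4,s5} --a--> {s0,s1,s3,s4,s5}  [new]
{s3,s4,s5} --b--> {s0,s1,s3,s4,s5,s6}  [new]
{s3,s4,s5} --c--> {s0,s1,s2,s3,s4,s5,s6}  [new]
{s0,s3,s5,s6} --a--> {s0,s1,s4,s6}  [new]
{s0,s3,s5,s6} --b--> {s0,s1,s3,s4,s5,s6}  [seen]
{s0,s3,s5,s6} --c--> {s0,s1,s2,s3,s4,s5,s6}  [seen]
{s0,s3,s4} --a--> {s3,s4,s5}  [seen]
{s0,s3,s4} --b--> {s0,s1,s3,s4,s5,s6}  [seen]
{s0,s3,s4} --c--> {s0,s1,s2,s3,s4,s5,s6}  [seen]
{s3,s4,s5,s6} --a--> {s0,s1,s3,s4,s5,s6}  [seen]
{s3,s4,s5,s6} --b--> {s0,s1,s3,s4,s5,s6}  [seen]
{s3,s4,s5,s6} --c--> {s0,s1,s2,s3,s4,s5,s6}  [seen]
{s0,s3,s4,s6} --a--> {s3,s4,s5,s6}  [seen]
{s0,s3,s4,s6} --b--> {s0,s1,s3,s4,s5,s6}  [seen]
{s0,s3,s4,s6} --c--> {s0,s1,s2,s3,s4,s5,s6}  [seen]
{s0,s1,s3,s5,s6} --a--> {s0,s1,s3,s4,s6}  [new]
{s0,s1,s3,s5,s6} --b--> {s0,s1,s3,s4,s5,s6}  [seen]
{s0,s1,s3,s5,s6} --c--> {s0,s1,s2,s3,s4,s5,s6}  [seen]
{s0,s1,s3,s4,s5} --a--> {s0,s1,s3,s4,s5}  [seen]
{s0,s1,s3,s4,s5} --b--> {s0,s1,s3,s4,s5,s6}  [seen]
{s0,s1,s3,s4,s5} --c--> {s0,s1,s2,s3,s4,s5,s6}  [seen]
{s0,s1,s3,s4,s5,s6} --a--> {s0,s1,s3,s4,s5,s6}  [seen]
{s0,s1,s3,s4,s5,s6} --b--> {s0,s1,s3,s4,s5,s6}  [seen]
{s0,s1,s3,s4,s5,s6} --c--> {s0,s1,s2,s3,s4,s5,s6}  [seen]
{s0,s1,s2,s3,s4,s5,s6} --a--> {s0,s1,s3,s4,s5,s6}  [seen]
{s0,s1,s2,s3,s4,s5,s6} --b--> {s0,s1,s3,s4,s5,s6}  [seen]
{s0,s1,s2,s3,s4,s5,s6} --c--> {s0,s1,s2,s3,s4,s5,s6}  [seen]
{s0,s1,s4,s6} --a--> {s3,s4,s5,s6}  [seen]
{s0,s1,s4,s6} --b--> {s0,s1,s3,s4,s5,s6}  [seen]
{s0,s1,s4,s6} --c--> {s0,s1,s3,s4,s6}  [seen]
{s0,s1,s3,s4,s6} --a--> {s3,s4,s5,s6}  [seen]
{s0,s1,s3,s4,s6} --b--> {s0,s1,s3,s4,s5,s6}  [seen]
{s0,s1,s3,s4,s6} --c--> {s0,s1,s2,s3,s4,s5,s6}  [seen]
Reachable DFA states: {s0}, {s4}, {s4,s6}, {s1,s4,s6}, {s3,s4,s5}, {s0,s3,s5,s6}, {s0,s3,s4}, {s3,s4,s5,s6}, {s0,s3,s4,s6}, {s0,s1,s3,s5,s6}, {s0,s1,s3,s4,s5}, {s0,s1,s3,s4,s5,s6}, {s0,s1,s2,s3,s4,s5,s6}, {s0,s1,s4,s6}, {s0,s1,s3,s4,s6}.
Accepting DFA states (contain an NFA accepting state): {s0,s1,s2,s3,s4,s5,s6}.

1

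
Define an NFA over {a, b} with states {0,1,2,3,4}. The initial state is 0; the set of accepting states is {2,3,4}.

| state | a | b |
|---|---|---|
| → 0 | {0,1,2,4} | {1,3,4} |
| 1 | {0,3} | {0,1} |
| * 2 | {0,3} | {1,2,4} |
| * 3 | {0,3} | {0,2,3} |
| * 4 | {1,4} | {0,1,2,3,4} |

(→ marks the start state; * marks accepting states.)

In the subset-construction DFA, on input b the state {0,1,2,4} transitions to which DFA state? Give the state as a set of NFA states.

{0,1,2,3,4}

δ(0,b) = {1,3,4}; δ(1,b) = {0,1}; δ(2,b) = {1,2,4}; δ(4,b) = {0,1,2,3,4}.
Union: {0,1,2,3,4}.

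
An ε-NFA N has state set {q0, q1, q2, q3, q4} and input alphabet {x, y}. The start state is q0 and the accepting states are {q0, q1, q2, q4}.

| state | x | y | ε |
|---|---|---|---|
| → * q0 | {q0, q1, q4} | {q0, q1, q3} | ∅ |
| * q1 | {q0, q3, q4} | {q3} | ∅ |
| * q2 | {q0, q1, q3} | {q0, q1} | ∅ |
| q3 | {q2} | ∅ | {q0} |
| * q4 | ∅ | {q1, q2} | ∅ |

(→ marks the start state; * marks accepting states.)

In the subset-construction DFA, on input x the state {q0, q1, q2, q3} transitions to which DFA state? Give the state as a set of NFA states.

{q0, q1, q2, q3, q4}

δ(q0,x) = {q0, q1, q4}; δ(q1,x) = {q0, q3, q4}; δ(q2,x) = {q0, q1, q3}; δ(q3,x) = {q2}.
Union: {q0, q1, q2, q3, q4}.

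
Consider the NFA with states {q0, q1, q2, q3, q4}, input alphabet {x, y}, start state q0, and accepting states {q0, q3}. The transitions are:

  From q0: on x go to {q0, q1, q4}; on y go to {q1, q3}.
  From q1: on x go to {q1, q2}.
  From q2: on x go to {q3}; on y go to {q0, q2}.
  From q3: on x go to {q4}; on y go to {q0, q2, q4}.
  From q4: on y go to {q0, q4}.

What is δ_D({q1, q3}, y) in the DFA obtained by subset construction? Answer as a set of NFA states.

{q0, q2, q4}

δ(q1,y) = ∅; δ(q3,y) = {q0, q2, q4}.
Union: {q0, q2, q4}.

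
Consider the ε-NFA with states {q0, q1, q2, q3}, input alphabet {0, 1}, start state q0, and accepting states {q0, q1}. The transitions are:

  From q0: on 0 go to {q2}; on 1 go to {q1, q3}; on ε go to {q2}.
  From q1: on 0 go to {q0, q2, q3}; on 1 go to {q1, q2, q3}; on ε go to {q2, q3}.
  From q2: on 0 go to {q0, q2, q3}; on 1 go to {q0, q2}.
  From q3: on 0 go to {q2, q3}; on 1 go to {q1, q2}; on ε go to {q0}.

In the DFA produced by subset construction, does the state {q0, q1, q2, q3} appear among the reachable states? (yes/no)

yes

Start state of the DFA: {q0, q2} (ε-closure of the NFA start).
{q0, q2} --0--> {q0, q2, q3}  [new]
{q0, q2} --1--> {q0, q1, q2, q3}  [new]
{q0, q2, q3} --0--> {q0, q2, q3}  [seen]
{q0, q2, q3} --1--> {q0, q1, q2, q3}  [seen]
{q0, q1, q2, q3} --0--> {q0, q2, q3}  [seen]
{q0, q1, q2, q3} --1--> {q0, q1, q2, q3}  [seen]
Reachable DFA states: {q0, q2}, {q0, q2, q3}, {q0, q1, q2, q3}.
{q0, q1, q2, q3} is among them.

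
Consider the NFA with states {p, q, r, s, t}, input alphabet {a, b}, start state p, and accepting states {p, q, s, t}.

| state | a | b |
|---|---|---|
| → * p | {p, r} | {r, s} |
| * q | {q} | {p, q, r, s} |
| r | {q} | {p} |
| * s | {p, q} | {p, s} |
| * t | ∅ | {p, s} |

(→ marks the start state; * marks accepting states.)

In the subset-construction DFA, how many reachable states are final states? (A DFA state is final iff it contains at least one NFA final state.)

Start state of the DFA: {p}.
{p} --a--> {p, r}  [new]
{p} --b--> {r, s}  [new]
{p, r} --a--> {p, q, r}  [new]
{p, r} --b--> {p, r, s}  [new]
{r, s} --a--> {p, q}  [new]
{r, s} --b--> {p, s}  [new]
{p, q, r} --a--> {p, q, r}  [seen]
{p, q, r} --b--> {p, q, r, s}  [new]
{p, r, s} --a--> {p, q, r}  [seen]
{p, r, s} --b--> {p, r, s}  [seen]
{p, q} --a--> {p, q, r}  [seen]
{p, q} --b--> {p, q, r, s}  [seen]
{p, s} --a--> {p, q, r}  [seen]
{p, s} --b--> {p, r, s}  [seen]
{p, q, r, s} --a--> {p, q, r}  [seen]
{p, q, r, s} --b--> {p, q, r, s}  [seen]
Reachable DFA states: {p}, {p, r}, {r, s}, {p, q, r}, {p, r, s}, {p, q}, {p, s}, {p, q, r, s}.
Accepting DFA states (contain an NFA accepting state): {p}, {p, r}, {r, s}, {p, q, r}, {p, r, s}, {p, q}, {p, s}, {p, q, r, s}.

8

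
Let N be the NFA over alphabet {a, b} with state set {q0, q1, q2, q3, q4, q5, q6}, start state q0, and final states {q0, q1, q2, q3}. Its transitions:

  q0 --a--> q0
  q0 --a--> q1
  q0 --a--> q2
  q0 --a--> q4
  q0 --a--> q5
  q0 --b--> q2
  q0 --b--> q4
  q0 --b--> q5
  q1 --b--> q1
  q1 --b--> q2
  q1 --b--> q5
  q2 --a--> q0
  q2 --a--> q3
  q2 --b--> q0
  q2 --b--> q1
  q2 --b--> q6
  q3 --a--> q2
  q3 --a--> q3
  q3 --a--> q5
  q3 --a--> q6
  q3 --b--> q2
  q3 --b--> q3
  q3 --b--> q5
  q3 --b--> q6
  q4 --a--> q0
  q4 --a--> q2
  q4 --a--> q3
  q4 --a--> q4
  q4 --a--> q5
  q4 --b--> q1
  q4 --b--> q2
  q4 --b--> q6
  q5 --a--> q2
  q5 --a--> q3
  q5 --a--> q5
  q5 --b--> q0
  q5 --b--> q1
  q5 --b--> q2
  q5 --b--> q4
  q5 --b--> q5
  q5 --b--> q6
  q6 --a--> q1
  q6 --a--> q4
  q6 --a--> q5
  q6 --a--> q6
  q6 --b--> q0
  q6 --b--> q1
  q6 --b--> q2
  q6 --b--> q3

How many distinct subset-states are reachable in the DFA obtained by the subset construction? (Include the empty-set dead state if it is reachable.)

Start state of the DFA: {q0}.
{q0} --a--> {q0, q1, q2, q4, q5}  [new]
{q0} --b--> {q2, q4, q5}  [new]
{q0, q1, q2, q4, q5} --a--> {q0, q1, q2, q3, q4, q5}  [new]
{q0, q1, q2, q4, q5} --b--> {q0, q1, q2, q4, q5, q6}  [new]
{q2, q4, q5} --a--> {q0, q2, q3, q4, q5}  [new]
{q2, q4, q5} --b--> {q0, q1, q2, q4, q5, q6}  [seen]
{q0, q1, q2, q3, q4, q5} --a--> {q0, q1, q2, q3, q4, q5, q6}  [new]
{q0, q1, q2, q3, q4, q5} --b--> {q0, q1, q2, q3, q4, q5, q6}  [seen]
{q0, q1, q2, q4, q5, q6} --a--> {q0, q1, q2, q3, q4, q5, q6}  [seen]
{q0, q1, q2, q4, q5, q6} --b--> {q0, q1, q2, q3, q4, q5, q6}  [seen]
{q0, q2, q3, q4, q5} --a--> {q0, q1, q2, q3, q4, q5, q6}  [seen]
{q0, q2, q3, q4, q5} --b--> {q0, q1, q2, q3, q4, q5, q6}  [seen]
{q0, q1, q2, q3, q4, q5, q6} --a--> {q0, q1, q2, q3, q4, q5, q6}  [seen]
{q0, q1, q2, q3, q4, q5, q6} --b--> {q0, q1, q2, q3, q4, q5, q6}  [seen]
Reachable DFA states: {q0}, {q0, q1, q2, q4, q5}, {q2, q4, q5}, {q0, q1, q2, q3, q4, q5}, {q0, q1, q2, q4, q5, q6}, {q0, q2, q3, q4, q5}, {q0, q1, q2, q3, q4, q5, q6}.

7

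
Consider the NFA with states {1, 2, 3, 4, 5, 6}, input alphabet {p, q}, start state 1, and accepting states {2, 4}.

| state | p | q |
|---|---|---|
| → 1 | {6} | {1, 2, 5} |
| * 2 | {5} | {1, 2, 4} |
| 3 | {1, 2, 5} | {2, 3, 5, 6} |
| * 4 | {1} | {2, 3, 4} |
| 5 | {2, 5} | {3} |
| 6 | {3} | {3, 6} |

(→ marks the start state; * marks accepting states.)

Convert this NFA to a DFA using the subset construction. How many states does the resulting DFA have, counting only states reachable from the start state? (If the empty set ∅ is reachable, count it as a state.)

Start state of the DFA: {1}.
{1} --p--> {6}  [new]
{1} --q--> {1, 2, 5}  [new]
{6} --p--> {3}  [new]
{6} --q--> {3, 6}  [new]
{1, 2, 5} --p--> {2, 5, 6}  [new]
{1, 2, 5} --q--> {1, 2, 3, 4, 5}  [new]
{3} --p--> {1, 2, 5}  [seen]
{3} --q--> {2, 3, 5, 6}  [new]
{3, 6} --p--> {1, 2, 3, 5}  [new]
{3, 6} --q--> {2, 3, 5, 6}  [seen]
{2, 5, 6} --p--> {2, 3, 5}  [new]
{2, 5, 6} --q--> {1, 2, 3, 4, 6}  [new]
{1, 2, 3, 4, 5} --p--> {1, 2, 5, 6}  [new]
{1, 2, 3, 4, 5} --q--> {1, 2, 3, 4, 5, 6}  [new]
{2, 3, 5, 6} --p--> {1, 2, 3, 5}  [seen]
{2, 3, 5, 6} --q--> {1, 2, 3, 4, 5, 6}  [seen]
{1, 2, 3, 5} --p--> {1, 2, 5, 6}  [seen]
{1, 2, 3, 5} --q--> {1, 2, 3, 4, 5, 6}  [seen]
{2, 3, 5} --p--> {1, 2, 5}  [seen]
{2, 3, 5} --q--> {1, 2, 3, 4, 5, 6}  [seen]
{1, 2, 3, 4, 6} --p--> {1, 2, 3, 5, 6}  [new]
{1, 2, 3, 4, 6} --q--> {1, 2, 3, 4, 5, 6}  [seen]
{1, 2, 5, 6} --p--> {2, 3, 5, 6}  [seen]
{1, 2, 5, 6} --q--> {1, 2, 3, 4, 5, 6}  [seen]
{1, 2, 3, 4, 5, 6} --p--> {1, 2, 3, 5, 6}  [seen]
{1, 2, 3, 4, 5, 6} --q--> {1, 2, 3, 4, 5, 6}  [seen]
{1, 2, 3, 5, 6} --p--> {1, 2, 3, 5, 6}  [seen]
{1, 2, 3, 5, 6} --q--> {1, 2, 3, 4, 5, 6}  [seen]
Reachable DFA states: {1}, {6}, {1, 2, 5}, {3}, {3, 6}, {2, 5, 6}, {1, 2, 3, 4, 5}, {2, 3, 5, 6}, {1, 2, 3, 5}, {2, 3, 5}, {1, 2, 3, 4, 6}, {1, 2, 5, 6}, {1, 2, 3, 4, 5, 6}, {1, 2, 3, 5, 6}.

14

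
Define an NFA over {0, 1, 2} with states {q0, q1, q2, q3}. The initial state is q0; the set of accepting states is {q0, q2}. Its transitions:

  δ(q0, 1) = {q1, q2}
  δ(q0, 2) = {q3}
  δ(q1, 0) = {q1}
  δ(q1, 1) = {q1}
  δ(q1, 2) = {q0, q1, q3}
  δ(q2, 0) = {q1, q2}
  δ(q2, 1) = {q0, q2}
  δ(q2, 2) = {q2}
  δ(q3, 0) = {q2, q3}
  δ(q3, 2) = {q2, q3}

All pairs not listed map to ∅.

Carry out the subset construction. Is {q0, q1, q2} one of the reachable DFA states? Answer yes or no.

yes

Start state of the DFA: {q0}.
{q0} --0--> ∅  [new]
{q0} --1--> {q1, q2}  [new]
{q0} --2--> {q3}  [new]
∅ --0--> ∅  [seen]
∅ --1--> ∅  [seen]
∅ --2--> ∅  [seen]
{q1, q2} --0--> {q1, q2}  [seen]
{q1, q2} --1--> {q0, q1, q2}  [new]
{q1, q2} --2--> {q0, q1, q2, q3}  [new]
{q3} --0--> {q2, q3}  [new]
{q3} --1--> ∅  [seen]
{q3} --2--> {q2, q3}  [seen]
{q0, q1, q2} --0--> {q1, q2}  [seen]
{q0, q1, q2} --1--> {q0, q1, q2}  [seen]
{q0, q1, q2} --2--> {q0, q1, q2, q3}  [seen]
{q0, q1, q2, q3} --0--> {q1, q2, q3}  [new]
{q0, q1, q2, q3} --1--> {q0, q1, q2}  [seen]
{q0, q1, q2, q3} --2--> {q0, q1, q2, q3}  [seen]
{q2, q3} --0--> {q1, q2, q3}  [seen]
{q2, q3} --1--> {q0, q2}  [new]
{q2, q3} --2--> {q2, q3}  [seen]
{q1, q2, q3} --0--> {q1, q2, q3}  [seen]
{q1, q2, q3} --1--> {q0, q1, q2}  [seen]
{q1, q2, q3} --2--> {q0, q1, q2, q3}  [seen]
{q0, q2} --0--> {q1, q2}  [seen]
{q0, q2} --1--> {q0, q1, q2}  [seen]
{q0, q2} --2--> {q2, q3}  [seen]
Reachable DFA states: {q0}, ∅, {q1, q2}, {q3}, {q0, q1, q2}, {q0, q1, q2, q3}, {q2, q3}, {q1, q2, q3}, {q0, q2}.
{q0, q1, q2} is among them.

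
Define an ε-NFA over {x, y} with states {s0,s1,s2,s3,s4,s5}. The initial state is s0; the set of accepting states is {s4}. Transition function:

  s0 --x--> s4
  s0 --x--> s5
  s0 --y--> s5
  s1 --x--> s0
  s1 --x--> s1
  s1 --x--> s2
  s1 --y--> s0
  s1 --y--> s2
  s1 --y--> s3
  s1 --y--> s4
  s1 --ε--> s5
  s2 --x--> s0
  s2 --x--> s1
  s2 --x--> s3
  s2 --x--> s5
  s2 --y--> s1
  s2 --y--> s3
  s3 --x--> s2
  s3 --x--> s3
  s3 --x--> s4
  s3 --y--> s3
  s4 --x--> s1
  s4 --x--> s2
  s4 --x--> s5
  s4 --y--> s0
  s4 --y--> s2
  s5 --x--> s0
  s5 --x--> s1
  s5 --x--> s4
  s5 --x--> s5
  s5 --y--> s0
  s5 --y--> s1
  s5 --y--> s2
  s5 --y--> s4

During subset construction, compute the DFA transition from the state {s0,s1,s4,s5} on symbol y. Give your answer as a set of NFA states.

δ(s0,y) = {s5}; δ(s1,y) = {s0,s2,s3,s4}; δ(s4,y) = {s0,s2}; δ(s5,y) = {s0,s1,s2,s4}.
Union: {s0,s1,s2,s3,s4,s5}.

{s0,s1,s2,s3,s4,s5}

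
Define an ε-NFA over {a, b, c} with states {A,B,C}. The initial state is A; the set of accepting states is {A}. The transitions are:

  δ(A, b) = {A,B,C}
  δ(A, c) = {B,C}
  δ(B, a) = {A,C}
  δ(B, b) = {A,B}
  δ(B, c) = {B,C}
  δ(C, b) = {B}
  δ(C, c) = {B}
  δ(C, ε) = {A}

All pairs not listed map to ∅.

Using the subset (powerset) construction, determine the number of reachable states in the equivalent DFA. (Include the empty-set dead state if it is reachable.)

4

Start state of the DFA: {A} (ε-closure of the NFA start).
{A} --a--> ∅  [new]
{A} --b--> {A,B,C}  [new]
{A} --c--> {A,B,C}  [seen]
∅ --a--> ∅  [seen]
∅ --b--> ∅  [seen]
∅ --c--> ∅  [seen]
{A,B,C} --a--> {A,C}  [new]
{A,B,C} --b--> {A,B,C}  [seen]
{A,B,C} --c--> {A,B,C}  [seen]
{A,C} --a--> ∅  [seen]
{A,C} --b--> {A,B,C}  [seen]
{A,C} --c--> {A,B,C}  [seen]
Reachable DFA states: {A}, ∅, {A,B,C}, {A,C}.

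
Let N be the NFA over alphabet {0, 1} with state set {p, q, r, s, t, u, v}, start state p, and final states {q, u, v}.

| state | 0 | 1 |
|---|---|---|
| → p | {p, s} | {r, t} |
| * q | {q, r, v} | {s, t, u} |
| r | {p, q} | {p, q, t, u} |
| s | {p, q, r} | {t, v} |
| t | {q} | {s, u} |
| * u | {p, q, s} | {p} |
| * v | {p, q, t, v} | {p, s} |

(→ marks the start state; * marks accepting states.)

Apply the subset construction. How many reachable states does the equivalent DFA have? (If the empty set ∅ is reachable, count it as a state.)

15

Start state of the DFA: {p}.
{p} --0--> {p, s}  [new]
{p} --1--> {r, t}  [new]
{p, s} --0--> {p, q, r, s}  [new]
{p, s} --1--> {r, t, v}  [new]
{r, t} --0--> {p, q}  [new]
{r, t} --1--> {p, q, s, t, u}  [new]
{p, q, r, s} --0--> {p, q, r, s, v}  [new]
{p, q, r, s} --1--> {p, q, r, s, t, u, v}  [new]
{r, t, v} --0--> {p, q, t, v}  [new]
{r, t, v} --1--> {p, q, s, t, u}  [seen]
{p, q} --0--> {p, q, r, s, v}  [seen]
{p, q} --1--> {r, s, t, u}  [new]
{p, q, s, t, u} --0--> {p, q, r, s, v}  [seen]
{p, q, s, t, u} --1--> {p, r, s, t, u, v}  [new]
{p, q, r, s, v} --0--> {p, q, r, s, t, v}  [new]
{p, q, r, s, v} --1--> {p, q, r, s, t, u, v}  [seen]
{p, q, r, s, t, u, v} --0--> {p, q, r, s, t, v}  [seen]
{p, q, r, s, t, u, v} --1--> {p, q, r, s, t, u, v}  [seen]
{p, q, t, v} --0--> {p, q, r, s, t, v}  [seen]
{p, q, t, v} --1--> {p, r, s, t, u}  [new]
{r, s, t, u} --0--> {p, q, r, s}  [seen]
{r, s, t, u} --1--> {p, q, s, t, u, v}  [new]
{p, r, s, t, u, v} --0--> {p, q, r, s, t, v}  [seen]
{p, r, s, t, u, v} --1--> {p, q, r, s, t, u, v}  [seen]
{p, q, r, s, t, v} --0--> {p, q, r, s, t, v}  [seen]
{p, q, r, s, t, v} --1--> {p, q, r, s, t, u, v}  [seen]
{p, r, s, t, u} --0--> {p, q, r, s}  [seen]
{p, r, s, t, u} --1--> {p, q, r, s, t, u, v}  [seen]
{p, q, s, t, u, v} --0--> {p, q, r, s, t, v}  [seen]
{p, q, s, t, u, v} --1--> {p, r, s, t, u, v}  [seen]
Reachable DFA states: {p}, {p, s}, {r, t}, {p, q, r, s}, {r, t, v}, {p, q}, {p, q, s, t, u}, {p, q, r, s, v}, {p, q, r, s, t, u, v}, {p, q, t, v}, {r, s, t, u}, {p, r, s, t, u, v}, {p, q, r, s, t, v}, {p, r, s, t, u}, {p, q, s, t, u, v}.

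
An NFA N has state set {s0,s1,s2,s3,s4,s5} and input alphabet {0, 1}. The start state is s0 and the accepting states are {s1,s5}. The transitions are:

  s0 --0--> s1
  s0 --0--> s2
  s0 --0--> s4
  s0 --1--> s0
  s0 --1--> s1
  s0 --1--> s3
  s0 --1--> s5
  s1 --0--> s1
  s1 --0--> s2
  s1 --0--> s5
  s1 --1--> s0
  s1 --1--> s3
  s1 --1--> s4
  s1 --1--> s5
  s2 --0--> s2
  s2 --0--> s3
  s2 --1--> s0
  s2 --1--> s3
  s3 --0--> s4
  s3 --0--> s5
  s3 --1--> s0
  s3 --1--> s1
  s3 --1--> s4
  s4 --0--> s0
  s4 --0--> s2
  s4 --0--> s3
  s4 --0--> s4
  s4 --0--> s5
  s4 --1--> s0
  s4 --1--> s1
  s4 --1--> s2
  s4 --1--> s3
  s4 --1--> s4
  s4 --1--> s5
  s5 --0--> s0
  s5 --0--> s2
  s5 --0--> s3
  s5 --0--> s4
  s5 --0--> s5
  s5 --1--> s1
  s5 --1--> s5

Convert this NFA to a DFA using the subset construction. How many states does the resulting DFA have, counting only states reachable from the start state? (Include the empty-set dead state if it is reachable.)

Start state of the DFA: {s0}.
{s0} --0--> {s1,s2,s4}  [new]
{s0} --1--> {s0,s1,s3,s5}  [new]
{s1,s2,s4} --0--> {s0,s1,s2,s3,s4,s5}  [new]
{s1,s2,s4} --1--> {s0,s1,s2,s3,s4,s5}  [seen]
{s0,s1,s3,s5} --0--> {s0,s1,s2,s3,s4,s5}  [seen]
{s0,s1,s3,s5} --1--> {s0,s1,s3,s4,s5}  [new]
{s0,s1,s2,s3,s4,s5} --0--> {s0,s1,s2,s3,s4,s5}  [seen]
{s0,s1,s2,s3,s4,s5} --1--> {s0,s1,s2,s3,s4,s5}  [seen]
{s0,s1,s3,s4,s5} --0--> {s0,s1,s2,s3,s4,s5}  [seen]
{s0,s1,s3,s4,s5} --1--> {s0,s1,s2,s3,s4,s5}  [seen]
Reachable DFA states: {s0}, {s1,s2,s4}, {s0,s1,s3,s5}, {s0,s1,s2,s3,s4,s5}, {s0,s1,s3,s4,s5}.

5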